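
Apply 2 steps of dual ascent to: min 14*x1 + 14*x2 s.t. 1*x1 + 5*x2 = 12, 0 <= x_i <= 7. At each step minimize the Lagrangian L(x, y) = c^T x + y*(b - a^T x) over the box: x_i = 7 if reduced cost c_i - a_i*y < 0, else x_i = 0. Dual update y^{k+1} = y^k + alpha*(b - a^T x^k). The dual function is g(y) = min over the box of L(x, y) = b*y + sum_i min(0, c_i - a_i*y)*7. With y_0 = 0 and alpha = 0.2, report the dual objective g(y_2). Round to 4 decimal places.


Dual ascent for LP: min 14*x1 + 14*x2, 1*x1 + 5*x2 = 12, 0 <= x_i <= 7
Step 1: y^k = 0.0, reduced costs: (14.0, 14.0)
  x^k = (0.0, 0.0), subgradient = b - a^T x = 12.0
  y^{k+1} = 0.0 + 0.2*12.0 = 2.4
Step 2: y^k = 2.4, reduced costs: (11.6, 2.0)
  x^k = (0.0, 0.0), subgradient = b - a^T x = 12.0
  y^{k+1} = 2.4 + 0.2*12.0 = 4.8
Dual objective at y_2 = 4.8: reduced costs (9.2, -10.0), box minimizer x = (0.0, 7.0)
g(y_2) = b*y + (c1 - a1*y)*x1 + (c2 - a2*y)*x2 = 12*4.8 + 9.2*0.0 + (-10.0)*7.0 = 57.6 + 0.0 - 70.0 = -12.4


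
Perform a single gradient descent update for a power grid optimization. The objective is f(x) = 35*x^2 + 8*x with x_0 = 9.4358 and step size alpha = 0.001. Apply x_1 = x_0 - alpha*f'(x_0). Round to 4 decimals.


We compute the gradient at x_0 and apply the update.
f'(x) = 70*x + 8
f'(9.4358) = 70*9.4358 + 8 = 668.506
x_1 = 9.4358 - 0.001*668.506 = 8.7673


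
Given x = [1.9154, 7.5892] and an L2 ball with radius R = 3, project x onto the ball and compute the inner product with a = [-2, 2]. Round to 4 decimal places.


Step 1: Compute ||x|| (intermediates to 6 decimals).
||x|| = sqrt(1.9154^2 + 7.5892^2) = 7.827178
Step 2: Project.
Since ||x|| > R, scale = R/||x|| = 3/7.827178 = 0.38328, proj(x) = scale * x
proj(x) = [0.734135, 2.908789]
Step 3: Dot product.
a^T * proj(x) = -2*0.734135 + 2*2.908789 = 4.3493


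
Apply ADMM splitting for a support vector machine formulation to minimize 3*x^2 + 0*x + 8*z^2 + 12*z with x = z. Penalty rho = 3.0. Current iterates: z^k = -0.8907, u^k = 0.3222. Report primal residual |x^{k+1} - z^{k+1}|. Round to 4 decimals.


ADMM iteration with rho = 3.0, z^k = -0.8907, u^k = 0.3222
Step 1: x-update.
Minimize 3*x^2 + 0*x + (3.0/2)*(x + 0.8907 + 0.3222)^2
FOC: (2*3 + 3.0)*x = 0 + 3.0*(-0.8907 - 0.3222)
x^{k+1} = -0.4043
Step 2: z-update.
Minimize 8*z^2 + 12*z + (3.0/2)*(-0.4043 - z + 0.3222)^2
FOC: (2*8 + 3.0)*z = -12 + 3.0*(-0.4043 + 0.3222)
z^{k+1} = -0.6445
Step 3: u-update.
u^{k+1} = 0.3222 - 0.4043 + 0.6445 = 0.5624
Step 4: Primal residual = |-0.4043 + 0.6445| = 0.2402


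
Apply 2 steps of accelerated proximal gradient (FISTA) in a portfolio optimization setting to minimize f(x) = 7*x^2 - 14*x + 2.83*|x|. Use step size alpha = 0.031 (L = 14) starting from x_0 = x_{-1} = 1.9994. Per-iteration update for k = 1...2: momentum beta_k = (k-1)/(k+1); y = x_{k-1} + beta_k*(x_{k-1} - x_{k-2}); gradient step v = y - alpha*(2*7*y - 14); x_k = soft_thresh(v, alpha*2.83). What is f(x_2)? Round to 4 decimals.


FISTA on f(x) = 7*x^2 - 14*x + 2.83*|x|
L = 14, alpha = 0.031
Iteration 1: beta = 0.0, y = 1.9994 + 0.0*(1.9994 - 1.9994) = 1.9994
  grad(y) = 13.9916, v = y - alpha*grad = 1.5657
  prox(v) = soft_thresh(1.5657, 0.0877) = 1.4779
Iteration 2: beta = 0.3333, y = 1.4779 + 0.3333*(1.4779 - 1.9994) = 1.3041
  grad(y) = 4.2575, v = y - alpha*grad = 1.1721
  prox(v) = soft_thresh(1.1721, 0.0877) = 1.0844
f(x_2) = 7*1.0844^2 - 14*1.0844 + 2.83*|1.0844| = -3.8813


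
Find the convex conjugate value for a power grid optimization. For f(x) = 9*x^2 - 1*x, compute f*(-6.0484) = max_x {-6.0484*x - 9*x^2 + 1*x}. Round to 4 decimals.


f*(y) = sup_x {y*x - a*x^2 - b*x} = sup_x {(y-b)*x - a*x^2}
FOC: (y - b) - 2a*x = 0 => x* = (y - b)/(2a)
x* = (-6.0484 + 1)/(2*9) = -0.2805
f*(-6.0484) = (y-b)^2/(4a) = (-6.0484 + 1)^2/(4*9)
= 25.4863/36 = 0.708


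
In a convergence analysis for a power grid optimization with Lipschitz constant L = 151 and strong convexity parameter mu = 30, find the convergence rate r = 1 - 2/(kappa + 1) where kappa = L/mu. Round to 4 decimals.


Step 1: Compute the condition number.
kappa = L/mu = 151/30 = 5.0333
Step 2: Compute the convergence rate.
r = 1 - 2/(kappa + 1) = 1 - 2*mu/(L + mu) = (L - mu)/(L + mu) = 121/181 = 0.6685


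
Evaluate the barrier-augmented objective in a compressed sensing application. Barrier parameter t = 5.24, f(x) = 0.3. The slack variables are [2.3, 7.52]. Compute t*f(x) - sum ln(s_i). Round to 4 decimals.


Step 1: Compute log-barrier.
ln values: [0.8329, 2.0176]
phi = -(0.8329 + 2.0176) = -2.8505
Step 2: Compute augmented objective.
t*f(x) = 5.24*0.3 = 1.572
Total = 1.572 - 2.8505 = -1.2785


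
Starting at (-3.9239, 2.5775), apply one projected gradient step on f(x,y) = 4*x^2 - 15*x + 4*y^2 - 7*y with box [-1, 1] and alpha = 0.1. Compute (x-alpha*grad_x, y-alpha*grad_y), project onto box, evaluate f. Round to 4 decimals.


Step 1: Compute gradient at (-3.9239, 2.5775).
grad_x = 2*4*-3.9239 - 15 = -46.3912
grad_y = 2*4*2.5775 - 7 = 13.62
Step 2: Gradient step.
x_raw = -3.9239 - 0.1*-46.3912 = 0.7152
y_raw = 2.5775 - 0.1*13.62 = 1.2155
Step 3: Project onto [-1, 1].
x_proj = clip(0.7152) = 0.7152
y_proj = clip(1.2155) = 1.0
Step 4: Evaluate f.
f(0.7152, 1.0) = -11.6821


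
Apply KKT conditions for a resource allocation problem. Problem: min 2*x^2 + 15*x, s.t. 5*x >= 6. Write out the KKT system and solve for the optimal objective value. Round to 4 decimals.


Step 1: Try lambda = 0 (constraint inactive).
x_unc = -15/(2*2) = -3.75
Check: 5*-3.75 = -18.75 < 6 -- violated!
Step 2: Constraint must be active: 5*x = 6
x* = 6/5 = 1.2
lambda = (2*2*1.2 + 15)/5 = 3.96
Step 3: Compute optimal value.
f(x*) = 2*1.2^2 + 15*1.2 = 20.88


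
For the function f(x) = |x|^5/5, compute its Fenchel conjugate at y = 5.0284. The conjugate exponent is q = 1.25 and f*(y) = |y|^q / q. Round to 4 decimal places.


The conjugate exponent q satisfies 1/p + 1/q = 1.
p = 5, so q = 5/(5 - 1) = 1.25
|y|^q = 5.0284^1.25 = 7.5299
f*(5.0284) = 7.5299 / 1.25 = 6.0239


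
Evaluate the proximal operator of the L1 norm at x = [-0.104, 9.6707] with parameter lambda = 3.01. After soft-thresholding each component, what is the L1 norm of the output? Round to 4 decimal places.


Soft-thresholding with lambda = 3.01:
prox(-0.104) = sign(-0.104)*max(|-0.104| - 3.01, 0) = 0.0
prox(9.6707) = sign(9.6707)*max(|9.6707| - 3.01, 0) = 6.6607
prox(x) = [0.0, 6.6607]
||prox(x)||_1 = 0.0 + 6.6607 = 6.6607


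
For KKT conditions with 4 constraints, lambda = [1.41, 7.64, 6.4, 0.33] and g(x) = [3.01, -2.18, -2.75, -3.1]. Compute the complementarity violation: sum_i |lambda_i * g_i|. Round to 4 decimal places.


KKT complementary slackness check:
lambda_1 * g_1 = 1.41 * 3.01 = 4.2441
lambda_2 * g_2 = 7.64 * -2.18 = -16.6552
lambda_3 * g_3 = 6.4 * -2.75 = -17.6
lambda_4 * g_4 = 0.33 * -3.1 = -1.023
Total violation = 4.2441 + 16.6552 + 17.6 + 1.023 = 39.5223


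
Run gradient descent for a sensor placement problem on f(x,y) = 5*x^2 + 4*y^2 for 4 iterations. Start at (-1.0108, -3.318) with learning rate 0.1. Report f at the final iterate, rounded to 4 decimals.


Gradient descent on f(x,y) = 5*x^2 + 4*y^2.
Starting point: (-1.0108, -3.318), alpha = 0.1
Step 1: grad_x = 2*5*-1.0108 = -10.108, grad_y = 2*4*-3.318 = -26.544
  x_1 = -1.0108 - 0.1*-10.108 = 0.0
  y_1 = -3.318 - 0.1*-26.544 = -0.6636
Step 2: grad_x = 2*5*0.0 = 0.0, grad_y = 2*4*-0.6636 = -5.3088
  x_2 = 0.0 - 0.1*0.0 = 0.0
  y_2 = -0.6636 - 0.1*-5.3088 = -0.1327
Step 3: grad_x = 2*5*0.0 = 0.0, grad_y = 2*4*-0.1327 = -1.0618
  x_3 = 0.0 - 0.1*0.0 = 0.0
  y_3 = -0.1327 - 0.1*-1.0618 = -0.0265
Step 4: grad_x = 2*5*0.0 = 0.0, grad_y = 2*4*-0.0265 = -0.2124
  x_4 = 0.0 - 0.1*0.0 = 0.0
  y_4 = -0.0265 - 0.1*-0.2124 = -0.0053
f(0.0, -0.0053) = 5*0.0^2 + 4*(-0.0053)^2 = 0.0001


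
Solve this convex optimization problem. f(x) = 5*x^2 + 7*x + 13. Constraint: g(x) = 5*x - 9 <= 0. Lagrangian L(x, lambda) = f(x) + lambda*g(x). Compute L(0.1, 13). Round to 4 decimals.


Step 1: Evaluate f(x).
f(0.1) = 5*0.1^2 + 7*0.1 + 13 = 13.75
Step 2: Evaluate g(x).
g(0.1) = 5*0.1 - 9 = -8.5
Step 3: Compute Lagrangian.
L = 13.75 + 13*-8.5 = -96.75


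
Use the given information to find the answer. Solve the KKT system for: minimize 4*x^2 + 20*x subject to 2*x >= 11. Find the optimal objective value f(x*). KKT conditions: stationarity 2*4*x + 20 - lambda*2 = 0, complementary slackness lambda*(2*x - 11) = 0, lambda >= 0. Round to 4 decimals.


Step 1: Try lambda = 0 (constraint inactive).
x_unc = -20/(2*4) = -2.5
Check: 2*-2.5 = -5.0 < 11 -- violated!
Step 2: Constraint must be active: 2*x = 11
x* = 11/2 = 5.5
lambda = (2*4*5.5 + 20)/2 = 32.0
Step 3: Compute optimal value.
f(x*) = 4*5.5^2 + 20*5.5 = 231.0


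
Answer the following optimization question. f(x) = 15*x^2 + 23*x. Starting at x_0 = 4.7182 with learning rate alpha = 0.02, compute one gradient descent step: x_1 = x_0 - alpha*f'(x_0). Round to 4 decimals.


We compute the gradient at x_0 and apply the update.
f'(x) = 30*x + 23
f'(4.7182) = 30*4.7182 + 23 = 164.546
x_1 = 4.7182 - 0.02*164.546 = 1.4273


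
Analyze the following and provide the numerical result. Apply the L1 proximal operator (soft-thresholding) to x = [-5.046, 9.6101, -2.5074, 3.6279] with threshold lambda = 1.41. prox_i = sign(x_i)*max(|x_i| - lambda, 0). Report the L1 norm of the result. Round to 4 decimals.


Soft-thresholding with lambda = 1.41:
prox(-5.046) = sign(-5.046)*max(|-5.046| - 1.41, 0) = -3.636
prox(9.6101) = sign(9.6101)*max(|9.6101| - 1.41, 0) = 8.2001
prox(-2.5074) = sign(-2.5074)*max(|-2.5074| - 1.41, 0) = -1.0974
prox(3.6279) = sign(3.6279)*max(|3.6279| - 1.41, 0) = 2.2179
prox(x) = [-3.636, 8.2001, -1.0974, 2.2179]
||prox(x)||_1 = 3.636 + 8.2001 + 1.0974 + 2.2179 = 15.1514


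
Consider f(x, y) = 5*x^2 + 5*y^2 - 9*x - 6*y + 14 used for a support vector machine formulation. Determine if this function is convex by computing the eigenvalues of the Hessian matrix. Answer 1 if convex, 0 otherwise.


The Hessian of f(x,y) = 5*x^2 + 5*y^2 - 9*x - 6*y + 14 is:
H = [[10, 0], [0, 10]]
Trace = 10 + 10 = 20
Determinant = 10*10 - (0)^2 = 100
Discriminant = (20)^2 - 4*100 = 0.0
Eigenvalues: lambda_1 = 10.0, lambda_2 = 10.0
The function is convex.

1


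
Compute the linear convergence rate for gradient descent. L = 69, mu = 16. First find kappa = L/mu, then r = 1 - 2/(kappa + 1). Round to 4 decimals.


Step 1: Compute the condition number.
kappa = L/mu = 69/16 = 4.3125
Step 2: Compute the convergence rate.
r = 1 - 2/(kappa + 1) = 1 - 2*mu/(L + mu) = (L - mu)/(L + mu) = 53/85 = 0.6235


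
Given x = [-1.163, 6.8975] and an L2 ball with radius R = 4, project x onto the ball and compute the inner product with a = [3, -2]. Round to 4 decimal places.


Step 1: Compute ||x|| (intermediates to 6 decimals).
||x|| = sqrt((-1.163)^2 + 6.8975^2) = 6.994861
Step 2: Project.
Since ||x|| > R, scale = R/||x|| = 4/6.994861 = 0.571848, proj(x) = scale * x
proj(x) = [-0.665059, 3.944322]
Step 3: Dot product.
a^T * proj(x) = 3*(-0.665059) - 2*3.944322 = -9.8838


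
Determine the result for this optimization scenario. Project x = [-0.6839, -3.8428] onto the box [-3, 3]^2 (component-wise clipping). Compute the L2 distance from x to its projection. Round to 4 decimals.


Project each component onto [-3, 3].
clip(-0.6839) = -0.6839, clip(-3.8428) = -3.0
Projection = [-0.6839, -3.0]
Squared diffs: [0.0, 0.7103]
Distance = sqrt(0.7103) = 0.8428


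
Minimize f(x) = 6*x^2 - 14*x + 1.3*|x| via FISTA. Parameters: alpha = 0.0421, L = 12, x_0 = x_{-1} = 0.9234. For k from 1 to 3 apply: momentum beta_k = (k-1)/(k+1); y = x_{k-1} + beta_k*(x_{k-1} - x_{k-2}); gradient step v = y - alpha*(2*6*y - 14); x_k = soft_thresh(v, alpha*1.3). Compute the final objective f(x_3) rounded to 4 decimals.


FISTA on f(x) = 6*x^2 - 14*x + 1.3*|x|
L = 12, alpha = 0.0421
Iteration 1: beta = 0.0, y = 0.9234 + 0.0*(0.9234 - 0.9234) = 0.9234
  grad(y) = -2.9192, v = y - alpha*grad = 1.0463
  prox(v) = soft_thresh(1.0463, 0.0547) = 0.9916
Iteration 2: beta = 0.3333, y = 0.9916 + 0.3333*(0.9916 - 0.9234) = 1.0143
  grad(y) = -1.8285, v = y - alpha*grad = 1.0913
  prox(v) = soft_thresh(1.0913, 0.0547) = 1.0365
Iteration 3: beta = 0.5, y = 1.0365 + 0.5*(1.0365 - 0.9916) = 1.059
  grad(y) = -1.2917, v = y - alpha*grad = 1.1134
  prox(v) = soft_thresh(1.1134, 0.0547) = 1.0587
f(x_3) = 6*1.0587^2 - 14*1.0587 + 1.3*|1.0587| = -6.7204


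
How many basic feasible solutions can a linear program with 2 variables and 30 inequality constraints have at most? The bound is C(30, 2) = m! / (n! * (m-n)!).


Each vertex corresponds to some choice of n active constraints out of m, so the number of vertices is at most C(m, n) = m! / (n!(m-n)!).
m = 30, n = 2
Numerator: 30 * 29
Denominator: 2! = 2
C(30, 2) = 435


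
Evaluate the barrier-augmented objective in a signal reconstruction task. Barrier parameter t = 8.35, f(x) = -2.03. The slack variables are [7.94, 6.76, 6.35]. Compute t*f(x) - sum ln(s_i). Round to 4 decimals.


Step 1: Compute log-barrier.
ln values: [2.0719, 1.911, 1.8485]
phi = -(2.0719 + 1.911 + 1.8485) = -5.8314
Step 2: Compute augmented objective.
t*f(x) = 8.35*-2.03 = -16.9505
Total = -16.9505 - 5.8314 = -22.7819


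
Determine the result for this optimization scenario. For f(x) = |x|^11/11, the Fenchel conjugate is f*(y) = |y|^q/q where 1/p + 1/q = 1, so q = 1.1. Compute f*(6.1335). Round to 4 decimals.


The conjugate exponent q satisfies 1/p + 1/q = 1.
p = 11, so q = 11/(11 - 1) = 1.1
|y|^q = 6.1335^1.1 = 7.3532
f*(6.1335) = 7.3532 / 1.1 = 6.6848


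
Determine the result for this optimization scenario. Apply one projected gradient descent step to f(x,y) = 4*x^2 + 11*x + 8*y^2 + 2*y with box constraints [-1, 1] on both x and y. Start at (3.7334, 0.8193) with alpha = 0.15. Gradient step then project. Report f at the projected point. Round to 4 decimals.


Step 1: Compute gradient at (3.7334, 0.8193).
grad_x = 2*4*3.7334 + 11 = 40.8672
grad_y = 2*8*0.8193 + 2 = 15.1088
Step 2: Gradient step.
x_raw = 3.7334 - 0.15*40.8672 = -2.3967
y_raw = 0.8193 - 0.15*15.1088 = -1.447
Step 3: Project onto [-1, 1].
x_proj = clip(-2.3967) = -1.0
y_proj = clip(-1.447) = -1.0
Step 4: Evaluate f.
f(-1.0, -1.0) = -1.0


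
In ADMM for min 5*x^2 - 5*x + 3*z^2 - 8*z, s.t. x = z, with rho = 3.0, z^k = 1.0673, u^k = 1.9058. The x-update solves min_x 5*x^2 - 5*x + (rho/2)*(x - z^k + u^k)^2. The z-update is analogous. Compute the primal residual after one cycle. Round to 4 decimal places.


ADMM iteration with rho = 3.0, z^k = 1.0673, u^k = 1.9058
Step 1: x-update.
Minimize 5*x^2 - 5*x + (3.0/2)*(x - 1.0673 + 1.9058)^2
FOC: (2*5 + 3.0)*x = 5 + 3.0*(1.0673 - 1.9058)
x^{k+1} = 0.1911
Step 2: z-update.
Minimize 3*z^2 - 8*z + (3.0/2)*(0.1911 - z + 1.9058)^2
FOC: (2*3 + 3.0)*z = 8 + 3.0*(0.1911 + 1.9058)
z^{k+1} = 1.5879
Step 3: u-update.
u^{k+1} = 1.9058 + 0.1911 - 1.5879 = 0.5091
Step 4: Primal residual = |0.1911 - 1.5879| = 1.3967


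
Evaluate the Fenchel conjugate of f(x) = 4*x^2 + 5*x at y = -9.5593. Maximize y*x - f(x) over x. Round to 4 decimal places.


f*(y) = sup_x {y*x - a*x^2 - b*x} = sup_x {(y-b)*x - a*x^2}
FOC: (y - b) - 2a*x = 0 => x* = (y - b)/(2a)
x* = (-9.5593 - 5)/(2*4) = -1.8199
f*(-9.5593) = (y-b)^2/(4a) = (-9.5593 - 5)^2/(4*4)
= 211.9732/16 = 13.2483


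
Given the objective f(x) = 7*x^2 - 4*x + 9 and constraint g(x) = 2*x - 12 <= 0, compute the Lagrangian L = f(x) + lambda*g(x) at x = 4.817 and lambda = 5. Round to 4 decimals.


Step 1: Evaluate f(x).
f(4.817) = 7*4.817^2 - 4*4.817 + 9 = 152.1564
Step 2: Evaluate g(x).
g(4.817) = 2*4.817 - 12 = -2.366
Step 3: Compute Lagrangian.
L = 152.1564 + 5*-2.366 = 140.3264


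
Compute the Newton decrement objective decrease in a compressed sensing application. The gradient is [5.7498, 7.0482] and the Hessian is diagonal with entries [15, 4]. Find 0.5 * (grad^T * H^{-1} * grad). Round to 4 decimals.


Step 1: H is diagonal, so H^(-1) * g = [0.3833, 1.7621].
Step 2: g^T H^(-1) g = sum_i g_i^2 / H_ii
  = (5.7498)^2/15 + (7.0482)^2/4
  = 2.204 + 12.4193 = 14.6233
Step 3: Objective decrease = 0.5 * g^T H^(-1) g = 7.3116


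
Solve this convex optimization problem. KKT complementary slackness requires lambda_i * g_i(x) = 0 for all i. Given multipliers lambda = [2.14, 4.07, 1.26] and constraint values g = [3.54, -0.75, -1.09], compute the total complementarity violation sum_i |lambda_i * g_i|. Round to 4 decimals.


KKT complementary slackness check:
lambda_1 * g_1 = 2.14 * 3.54 = 7.5756
lambda_2 * g_2 = 4.07 * -0.75 = -3.0525
lambda_3 * g_3 = 1.26 * -1.09 = -1.3734
Total violation = 7.5756 + 3.0525 + 1.3734 = 12.0015


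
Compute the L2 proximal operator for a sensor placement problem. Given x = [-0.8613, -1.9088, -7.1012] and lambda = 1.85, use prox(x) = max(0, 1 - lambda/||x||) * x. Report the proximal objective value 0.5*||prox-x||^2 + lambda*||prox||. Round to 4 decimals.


Step 1: Compute ||x||.
||x|| = 7.4035
Step 2: Compute scaling factor.
scale = max(0, 1 - 1.85/7.4035) = 0.7501
Step 3: prox(x) = [-0.6461, -1.4318, -5.3267]
||prox(x)|| = 5.5535
Step 4: Proximal objective.
0.5*||prox-x||^2 = 1.7113
lambda*||prox|| = 10.274
Total = 11.9853


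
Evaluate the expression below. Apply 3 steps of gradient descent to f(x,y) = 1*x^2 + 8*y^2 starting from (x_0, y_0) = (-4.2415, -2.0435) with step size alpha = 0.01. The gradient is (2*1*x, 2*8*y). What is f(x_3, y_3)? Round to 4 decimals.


Gradient descent on f(x,y) = 1*x^2 + 8*y^2.
Starting point: (-4.2415, -2.0435), alpha = 0.01
Step 1: grad_x = 2*1*-4.2415 = -8.483, grad_y = 2*8*-2.0435 = -32.696
  x_1 = -4.2415 - 0.01*-8.483 = -4.1567
  y_1 = -2.0435 - 0.01*-32.696 = -1.7165
Step 2: grad_x = 2*1*-4.1567 = -8.3133, grad_y = 2*8*-1.7165 = -27.4646
  x_2 = -4.1567 - 0.01*-8.3133 = -4.0735
  y_2 = -1.7165 - 0.01*-27.4646 = -1.4419
Step 3: grad_x = 2*1*-4.0735 = -8.1471, grad_y = 2*8*-1.4419 = -23.0703
  x_3 = -4.0735 - 0.01*-8.1471 = -3.9921
  y_3 = -1.4419 - 0.01*-23.0703 = -1.2112
f(-3.9921, -1.2112) = 1*(-3.9921)^2 + 8*(-1.2112)^2 = 27.6725


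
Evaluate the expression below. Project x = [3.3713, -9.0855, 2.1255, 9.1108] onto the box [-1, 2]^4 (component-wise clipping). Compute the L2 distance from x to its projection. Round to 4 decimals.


Project each component onto [-1, 2].
clip(3.3713) = 2.0, clip(-9.0855) = -1.0, clip(2.1255) = 2.0, clip(9.1108) = 2.0
Projection = [2.0, -1.0, 2.0, 2.0]
Squared diffs: [1.8805, 65.3753, 0.0158, 50.5635]
Distance = sqrt(117.8351) = 10.8552


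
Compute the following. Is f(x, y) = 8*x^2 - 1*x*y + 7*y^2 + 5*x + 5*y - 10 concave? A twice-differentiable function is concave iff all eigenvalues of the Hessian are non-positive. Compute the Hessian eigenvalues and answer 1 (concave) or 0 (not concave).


The Hessian of f(x,y) = 8*x^2 - 1*x*y + 7*y^2 + 5*x + 5*y - 10 is:
H = [[16, -1], [-1, 14]]
Trace = 16 + 14 = 30
Determinant = 16*14 - (-1)^2 = 223
Discriminant = (30)^2 - 4*223 = 8.0
Eigenvalues: lambda_1 = 13.5858, lambda_2 = 16.4142
The function is not concave.

0


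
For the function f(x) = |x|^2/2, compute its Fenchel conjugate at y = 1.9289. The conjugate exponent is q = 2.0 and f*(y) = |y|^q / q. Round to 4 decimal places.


The conjugate exponent q satisfies 1/p + 1/q = 1.
p = 2, so q = 2/(2 - 1) = 2.0
|y|^q = 1.9289^2.0 = 3.7207
f*(1.9289) = 3.7207 / 2.0 = 1.8603


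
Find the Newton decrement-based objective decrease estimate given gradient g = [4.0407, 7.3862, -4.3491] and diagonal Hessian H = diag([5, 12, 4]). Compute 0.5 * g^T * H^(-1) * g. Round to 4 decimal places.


Step 1: H is diagonal, so H^(-1) * g = [0.8081, 0.6155, -1.0873].
Step 2: g^T H^(-1) g = sum_i g_i^2 / H_ii
  = (4.0407)^2/5 + (7.3862)^2/12 + (-4.3491)^2/4
  = 3.2655 + 4.5463 + 4.7287 = 12.5404
Step 3: Objective decrease = 0.5 * g^T H^(-1) g = 6.2702


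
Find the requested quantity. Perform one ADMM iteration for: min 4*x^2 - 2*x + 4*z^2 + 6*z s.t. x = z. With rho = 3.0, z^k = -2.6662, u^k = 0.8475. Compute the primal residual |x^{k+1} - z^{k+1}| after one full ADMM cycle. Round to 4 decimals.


ADMM iteration with rho = 3.0, z^k = -2.6662, u^k = 0.8475
Step 1: x-update.
Minimize 4*x^2 - 2*x + (3.0/2)*(x + 2.6662 + 0.8475)^2
FOC: (2*4 + 3.0)*x = 2 + 3.0*(-2.6662 - 0.8475)
x^{k+1} = -0.7765
Step 2: z-update.
Minimize 4*z^2 + 6*z + (3.0/2)*(-0.7765 - z + 0.8475)^2
FOC: (2*4 + 3.0)*z = -6 + 3.0*(-0.7765 + 0.8475)
z^{k+1} = -0.5261
Step 3: u-update.
u^{k+1} = 0.8475 - 0.7765 + 0.5261 = 0.5971
Step 4: Primal residual = |-0.7765 + 0.5261| = 0.2504


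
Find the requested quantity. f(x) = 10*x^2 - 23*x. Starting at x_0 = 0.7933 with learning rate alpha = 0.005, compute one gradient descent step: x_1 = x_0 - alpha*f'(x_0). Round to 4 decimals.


We compute the gradient at x_0 and apply the update.
f'(x) = 20*x - 23
f'(0.7933) = 20*0.7933 - 23 = -7.134
x_1 = 0.7933 - 0.005*-7.134 = 0.829


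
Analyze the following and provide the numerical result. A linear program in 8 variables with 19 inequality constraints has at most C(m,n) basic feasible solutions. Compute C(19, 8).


Each vertex corresponds to some choice of n active constraints out of m, so the number of vertices is at most C(m, n) = m! / (n!(m-n)!).
m = 19, n = 8
Numerator: 19 * 18 * 17 * 16 * 15 * 14 * 13 * 12
Denominator: 8! = 40320
C(19, 8) = 75582


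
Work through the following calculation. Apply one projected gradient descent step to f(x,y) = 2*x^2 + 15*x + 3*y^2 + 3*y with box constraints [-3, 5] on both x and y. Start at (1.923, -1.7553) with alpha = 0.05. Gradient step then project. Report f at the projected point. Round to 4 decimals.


Step 1: Compute gradient at (1.923, -1.7553).
grad_x = 2*2*1.923 + 15 = 22.692
grad_y = 2*3*-1.7553 + 3 = -7.5318
Step 2: Gradient step.
x_raw = 1.923 - 0.05*22.692 = 0.7884
y_raw = -1.7553 - 0.05*-7.5318 = -1.3787
Step 3: Project onto [-3, 5].
x_proj = clip(0.7884) = 0.7884
y_proj = clip(-1.3787) = -1.3787
Step 4: Evaluate f.
f(0.7884, -1.3787) = 14.6355


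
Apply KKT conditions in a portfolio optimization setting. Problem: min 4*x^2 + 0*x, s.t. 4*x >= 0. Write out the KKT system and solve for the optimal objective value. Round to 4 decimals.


Step 1: Try lambda = 0 (constraint inactive).
Stationarity: 2*4*x + 0 = 0
x* = 0/(2*4) = 0.0
Check constraint: 4*0.0 = 0.0 >= 0 -- satisfied.
Step 2: Compute optimal value.
f(x*) = 4*0.0^2 + 0*0.0 = 0.0


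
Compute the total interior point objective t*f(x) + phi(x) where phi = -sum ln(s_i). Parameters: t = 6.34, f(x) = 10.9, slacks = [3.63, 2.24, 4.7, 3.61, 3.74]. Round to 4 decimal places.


Step 1: Compute log-barrier.
ln values: [1.2892, 0.8065, 1.5476, 1.2837, 1.3191]
phi = -(1.2892 + 0.8065 + 1.5476 + 1.2837 + 1.3191) = -6.2461
Step 2: Compute augmented objective.
t*f(x) = 6.34*10.9 = 69.106
Total = 69.106 - 6.2461 = 62.8599


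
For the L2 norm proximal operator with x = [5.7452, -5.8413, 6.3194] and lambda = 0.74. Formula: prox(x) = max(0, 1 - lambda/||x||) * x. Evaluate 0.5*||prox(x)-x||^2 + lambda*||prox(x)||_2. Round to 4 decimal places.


Step 1: Compute ||x||.
||x|| = 10.3471
Step 2: Compute scaling factor.
scale = max(0, 1 - 0.74/10.3471) = 0.9285
Step 3: prox(x) = [5.3343, -5.4235, 5.8675]
||prox(x)|| = 9.6071
Step 4: Proximal objective.
0.5*||prox-x||^2 = 0.2738
lambda*||prox|| = 7.1093
Total = 7.3831


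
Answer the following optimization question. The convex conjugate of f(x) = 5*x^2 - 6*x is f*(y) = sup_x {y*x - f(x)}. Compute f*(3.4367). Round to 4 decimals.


f*(y) = sup_x {y*x - a*x^2 - b*x} = sup_x {(y-b)*x - a*x^2}
FOC: (y - b) - 2a*x = 0 => x* = (y - b)/(2a)
x* = (3.4367 + 6)/(2*5) = 0.9437
f*(3.4367) = (y-b)^2/(4a) = (3.4367 + 6)^2/(4*5)
= 89.0513/20 = 4.4526


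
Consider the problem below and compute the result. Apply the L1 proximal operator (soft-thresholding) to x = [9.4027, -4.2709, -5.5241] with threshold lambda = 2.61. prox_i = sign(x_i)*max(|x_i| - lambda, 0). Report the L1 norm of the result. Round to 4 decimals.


Soft-thresholding with lambda = 2.61:
prox(9.4027) = sign(9.4027)*max(|9.4027| - 2.61, 0) = 6.7927
prox(-4.2709) = sign(-4.2709)*max(|-4.2709| - 2.61, 0) = -1.6609
prox(-5.5241) = sign(-5.5241)*max(|-5.5241| - 2.61, 0) = -2.9141
prox(x) = [6.7927, -1.6609, -2.9141]
||prox(x)||_1 = 6.7927 + 1.6609 + 2.9141 = 11.3677


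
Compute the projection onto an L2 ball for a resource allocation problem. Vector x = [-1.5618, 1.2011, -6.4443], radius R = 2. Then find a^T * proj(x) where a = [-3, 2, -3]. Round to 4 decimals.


Step 1: Compute ||x|| (intermediates to 6 decimals).
||x|| = sqrt((-1.5618)^2 + 1.2011^2 + (-6.4443)^2) = 6.738758
Step 2: Project.
Since ||x|| > R, scale = R/||x|| = 2/6.738758 = 0.296791, proj(x) = scale * x
proj(x) = [-0.463528, 0.356476, -1.91261]
Step 3: Dot product.
a^T * proj(x) = -3*(-0.463528) + 2*0.356476 - 3*(-1.91261) = 7.8414


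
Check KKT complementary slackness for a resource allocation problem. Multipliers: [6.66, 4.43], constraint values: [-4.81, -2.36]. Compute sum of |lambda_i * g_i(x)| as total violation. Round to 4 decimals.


KKT complementary slackness check:
lambda_1 * g_1 = 6.66 * -4.81 = -32.0346
lambda_2 * g_2 = 4.43 * -2.36 = -10.4548
Total violation = 32.0346 + 10.4548 = 42.4894


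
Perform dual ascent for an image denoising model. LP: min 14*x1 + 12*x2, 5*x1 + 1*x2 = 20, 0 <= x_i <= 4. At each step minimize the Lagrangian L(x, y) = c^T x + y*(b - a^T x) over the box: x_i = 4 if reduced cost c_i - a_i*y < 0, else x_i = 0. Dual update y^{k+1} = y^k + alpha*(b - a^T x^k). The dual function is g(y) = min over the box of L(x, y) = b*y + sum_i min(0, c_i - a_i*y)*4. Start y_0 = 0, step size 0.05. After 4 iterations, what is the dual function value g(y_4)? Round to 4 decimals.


Dual ascent for LP: min 14*x1 + 12*x2, 5*x1 + 1*x2 = 20, 0 <= x_i <= 4
Step 1: y^k = 0.0, reduced costs: (14.0, 12.0)
  x^k = (0.0, 0.0), subgradient = b - a^T x = 20.0
  y^{k+1} = 0.0 + 0.05*20.0 = 1.0
Step 2: y^k = 1.0, reduced costs: (9.0, 11.0)
  x^k = (0.0, 0.0), subgradient = b - a^T x = 20.0
  y^{k+1} = 1.0 + 0.05*20.0 = 2.0
Step 3: y^k = 2.0, reduced costs: (4.0, 10.0)
  x^k = (0.0, 0.0), subgradient = b - a^T x = 20.0
  y^{k+1} = 2.0 + 0.05*20.0 = 3.0
Step 4: y^k = 3.0, reduced costs: (-1.0, 9.0)
  x^k = (4.0, 0.0), subgradient = b - a^T x = 0.0
  y^{k+1} = 3.0 + 0.05*0.0 = 3.0
Dual objective at y_4 = 3.0: reduced costs (-1.0, 9.0), box minimizer x = (4.0, 0.0)
g(y_4) = b*y + (c1 - a1*y)*x1 + (c2 - a2*y)*x2 = 20*3.0 + (-1.0)*4.0 + 9.0*0.0 = 60.0 - 4.0 + 0.0 = 56.0


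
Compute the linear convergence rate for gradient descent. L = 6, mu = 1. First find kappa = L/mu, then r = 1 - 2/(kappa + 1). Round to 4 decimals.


Step 1: Compute the condition number.
kappa = L/mu = 6/1 = 6.0
Step 2: Compute the convergence rate.
r = 1 - 2/(kappa + 1) = 1 - 2*mu/(L + mu) = (L - mu)/(L + mu) = 5/7 = 0.7143


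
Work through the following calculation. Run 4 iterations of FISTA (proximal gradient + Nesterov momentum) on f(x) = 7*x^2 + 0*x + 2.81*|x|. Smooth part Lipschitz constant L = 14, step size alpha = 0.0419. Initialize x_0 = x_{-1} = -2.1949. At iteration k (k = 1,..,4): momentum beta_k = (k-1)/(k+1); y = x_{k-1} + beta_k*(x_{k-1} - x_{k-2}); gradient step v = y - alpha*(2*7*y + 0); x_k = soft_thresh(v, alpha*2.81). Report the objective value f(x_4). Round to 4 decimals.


FISTA on f(x) = 7*x^2 + 0*x + 2.81*|x|
L = 14, alpha = 0.0419
Iteration 1: beta = 0.0, y = -2.1949 + 0.0*(-2.1949 + 2.1949) = -2.1949
  grad(y) = -30.7286, v = y - alpha*grad = -0.9074
  prox(v) = soft_thresh(-0.9074, 0.1177) = -0.7896
Iteration 2: beta = 0.3333, y = -0.7896 + 0.3333*(-0.7896 + 2.1949) = -0.3212
  grad(y) = -4.4969, v = y - alpha*grad = -0.1328
  prox(v) = soft_thresh(-0.1328, 0.1177) = -0.015
Iteration 3: beta = 0.5, y = -0.015 + 0.5*(-0.015 + 0.7896) = 0.3722
  grad(y) = 5.2114, v = y - alpha*grad = 0.1539
  prox(v) = soft_thresh(0.1539, 0.1177) = 0.0361
Iteration 4: beta = 0.6, y = 0.0361 + 0.6*(0.0361 + 0.015) = 0.0669
  grad(y) = 0.9361, v = y - alpha*grad = 0.0276
  prox(v) = soft_thresh(0.0276, 0.1177) = 0.0
f(x_4) = 7*0.0^2 + 0*0.0 + 2.81*|0.0| = 0.0


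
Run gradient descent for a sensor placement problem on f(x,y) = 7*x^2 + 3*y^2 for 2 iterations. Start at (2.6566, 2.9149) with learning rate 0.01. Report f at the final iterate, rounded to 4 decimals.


Gradient descent on f(x,y) = 7*x^2 + 3*y^2.
Starting point: (2.6566, 2.9149), alpha = 0.01
Step 1: grad_x = 2*7*2.6566 = 37.1924, grad_y = 2*3*2.9149 = 17.4894
  x_1 = 2.6566 - 0.01*37.1924 = 2.2847
  y_1 = 2.9149 - 0.01*17.4894 = 2.74
Step 2: grad_x = 2*7*2.2847 = 31.9855, grad_y = 2*3*2.74 = 16.44
  x_2 = 2.2847 - 0.01*31.9855 = 1.9648
  y_2 = 2.74 - 0.01*16.44 = 2.5756
f(1.9648, 2.5756) = 7*1.9648^2 + 3*2.5756^2 = 46.9249


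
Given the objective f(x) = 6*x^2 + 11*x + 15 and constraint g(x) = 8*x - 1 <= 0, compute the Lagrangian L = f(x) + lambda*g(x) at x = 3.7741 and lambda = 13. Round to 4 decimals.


Step 1: Evaluate f(x).
f(3.7741) = 6*3.7741^2 + 11*3.7741 + 15 = 141.9781
Step 2: Evaluate g(x).
g(3.7741) = 8*3.7741 - 1 = 29.1928
Step 3: Compute Lagrangian.
L = 141.9781 + 13*29.1928 = 521.4845


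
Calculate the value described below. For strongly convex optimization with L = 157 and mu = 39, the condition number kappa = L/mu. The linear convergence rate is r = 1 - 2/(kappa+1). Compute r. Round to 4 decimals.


Step 1: Compute the condition number.
kappa = L/mu = 157/39 = 4.0256
Step 2: Compute the convergence rate.
r = 1 - 2/(kappa + 1) = 1 - 2*mu/(L + mu) = (L - mu)/(L + mu) = 118/196 = 0.602


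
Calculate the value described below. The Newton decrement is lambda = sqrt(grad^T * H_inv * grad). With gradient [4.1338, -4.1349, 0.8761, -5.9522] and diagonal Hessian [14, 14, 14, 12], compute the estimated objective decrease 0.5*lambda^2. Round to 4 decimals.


Step 1: H is diagonal, so H^(-1) * g = [0.2953, -0.2954, 0.0626, -0.496].
Step 2: g^T H^(-1) g = sum_i g_i^2 / H_ii
  = (4.1338)^2/14 + (-4.1349)^2/14 + (0.8761)^2/14 + (-5.9522)^2/12
  = 1.2206 + 1.2212 + 0.0548 + 2.9524 = 5.4491
Step 3: Objective decrease = 0.5 * g^T H^(-1) g = 2.7245


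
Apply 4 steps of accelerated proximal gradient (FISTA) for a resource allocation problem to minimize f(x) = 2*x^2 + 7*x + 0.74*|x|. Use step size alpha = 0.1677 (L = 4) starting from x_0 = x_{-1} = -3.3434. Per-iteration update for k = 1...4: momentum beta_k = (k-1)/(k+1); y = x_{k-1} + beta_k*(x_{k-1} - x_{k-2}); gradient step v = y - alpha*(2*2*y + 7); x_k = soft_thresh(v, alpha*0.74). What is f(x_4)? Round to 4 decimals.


FISTA on f(x) = 2*x^2 + 7*x + 0.74*|x|
L = 4, alpha = 0.1677
Iteration 1: beta = 0.0, y = -3.3434 + 0.0*(-3.3434 + 3.3434) = -3.3434
  grad(y) = -6.3736, v = y - alpha*grad = -2.2745
  prox(v) = soft_thresh(-2.2745, 0.1241) = -2.1504
Iteration 2: beta = 0.3333, y = -2.1504 + 0.3333*(-2.1504 + 3.3434) = -1.7528
  grad(y) = -0.0112, v = y - alpha*grad = -1.7509
  prox(v) = soft_thresh(-1.7509, 0.1241) = -1.6268
Iteration 3: beta = 0.5, y = -1.6268 + 0.5*(-1.6268 + 2.1504) = -1.365
  grad(y) = 1.54, v = y - alpha*grad = -1.6233
  prox(v) = soft_thresh(-1.6233, 0.1241) = -1.4992
Iteration 4: beta = 0.6, y = -1.4992 + 0.6*(-1.4992 + 1.6268) = -1.4226
  grad(y) = 1.3097, v = y - alpha*grad = -1.6422
  prox(v) = soft_thresh(-1.6422, 0.1241) = -1.5181
f(x_4) = 2*(-1.5181)^2 + 7*(-1.5181) + 0.74*|-1.5181| = -4.8941


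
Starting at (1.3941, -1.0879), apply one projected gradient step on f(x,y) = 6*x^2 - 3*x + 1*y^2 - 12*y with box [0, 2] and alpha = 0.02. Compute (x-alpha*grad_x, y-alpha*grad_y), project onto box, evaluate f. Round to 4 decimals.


Step 1: Compute gradient at (1.3941, -1.0879).
grad_x = 2*6*1.3941 - 3 = 13.7292
grad_y = 2*1*-1.0879 - 12 = -14.1758
Step 2: Gradient step.
x_raw = 1.3941 - 0.02*13.7292 = 1.1195
y_raw = -1.0879 - 0.02*-14.1758 = -0.8044
Step 3: Project onto [0, 2].
x_proj = clip(1.1195) = 1.1195
y_proj = clip(-0.8044) = 0.0
Step 4: Evaluate f.
f(1.1195, 0.0) = 4.1613


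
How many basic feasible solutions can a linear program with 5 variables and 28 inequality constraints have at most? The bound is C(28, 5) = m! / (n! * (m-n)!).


Each vertex corresponds to some choice of n active constraints out of m, so the number of vertices is at most C(m, n) = m! / (n!(m-n)!).
m = 28, n = 5
Numerator: 28 * 27 * 26 * 25 * 24
Denominator: 5! = 120
C(28, 5) = 98280


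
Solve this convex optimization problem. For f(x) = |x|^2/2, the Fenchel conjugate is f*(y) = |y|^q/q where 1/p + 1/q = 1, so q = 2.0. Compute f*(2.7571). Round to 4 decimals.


The conjugate exponent q satisfies 1/p + 1/q = 1.
p = 2, so q = 2/(2 - 1) = 2.0
|y|^q = 2.7571^2.0 = 7.6016
f*(2.7571) = 7.6016 / 2.0 = 3.8008


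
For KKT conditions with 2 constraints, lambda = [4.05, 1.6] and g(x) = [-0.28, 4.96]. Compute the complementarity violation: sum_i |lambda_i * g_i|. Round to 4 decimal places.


KKT complementary slackness check:
lambda_1 * g_1 = 4.05 * -0.28 = -1.134
lambda_2 * g_2 = 1.6 * 4.96 = 7.936
Total violation = 1.134 + 7.936 = 9.07


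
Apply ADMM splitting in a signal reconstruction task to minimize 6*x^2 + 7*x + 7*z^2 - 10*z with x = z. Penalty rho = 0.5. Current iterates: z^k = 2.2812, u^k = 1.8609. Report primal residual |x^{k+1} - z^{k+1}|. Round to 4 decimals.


ADMM iteration with rho = 0.5, z^k = 2.2812, u^k = 1.8609
Step 1: x-update.
Minimize 6*x^2 + 7*x + (0.5/2)*(x - 2.2812 + 1.8609)^2
FOC: (2*6 + 0.5)*x = -7 + 0.5*(2.2812 - 1.8609)
x^{k+1} = -0.5432
Step 2: z-update.
Minimize 7*z^2 - 10*z + (0.5/2)*(-0.5432 - z + 1.8609)^2
FOC: (2*7 + 0.5)*z = 10 + 0.5*(-0.5432 + 1.8609)
z^{k+1} = 0.7351
Step 3: u-update.
u^{k+1} = 1.8609 - 0.5432 - 0.7351 = 0.5826
Step 4: Primal residual = |-0.5432 - 0.7351| = 1.2783


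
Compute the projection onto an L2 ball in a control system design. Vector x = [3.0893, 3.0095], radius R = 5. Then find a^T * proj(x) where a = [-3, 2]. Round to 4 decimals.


Step 1: Compute ||x|| (intermediates to 6 decimals).
||x|| = sqrt(3.0893^2 + 3.0095^2) = 4.312872
Step 2: Project.
Since ||x|| <= R, proj = x (no scaling needed).
proj(x) = [3.0893, 3.0095]
Step 3: Dot product.
a^T * proj(x) = -3*3.0893 + 2*3.0095 = -3.2489


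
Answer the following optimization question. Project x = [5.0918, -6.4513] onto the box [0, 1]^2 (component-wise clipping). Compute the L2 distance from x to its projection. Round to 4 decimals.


Project each component onto [0, 1].
clip(5.0918) = 1.0, clip(-6.4513) = 0.0
Projection = [1.0, 0.0]
Squared diffs: [16.7428, 41.6193]
Distance = sqrt(58.3621) = 7.6395


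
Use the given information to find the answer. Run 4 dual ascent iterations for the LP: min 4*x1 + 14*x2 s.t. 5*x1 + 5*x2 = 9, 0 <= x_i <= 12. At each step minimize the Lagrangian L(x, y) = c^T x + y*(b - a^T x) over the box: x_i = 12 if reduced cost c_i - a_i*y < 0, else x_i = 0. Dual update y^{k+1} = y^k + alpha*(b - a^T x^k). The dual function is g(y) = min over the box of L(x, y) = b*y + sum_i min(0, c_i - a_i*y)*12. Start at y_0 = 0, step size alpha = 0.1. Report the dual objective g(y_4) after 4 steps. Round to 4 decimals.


Dual ascent for LP: min 4*x1 + 14*x2, 5*x1 + 5*x2 = 9, 0 <= x_i <= 12
Step 1: y^k = 0.0, reduced costs: (4.0, 14.0)
  x^k = (0.0, 0.0), subgradient = b - a^T x = 9.0
  y^{k+1} = 0.0 + 0.1*9.0 = 0.9
Step 2: y^k = 0.9, reduced costs: (-0.5, 9.5)
  x^k = (12.0, 0.0), subgradient = b - a^T x = -51.0
  y^{k+1} = 0.9 + 0.1*-51.0 = -4.2
Step 3: y^k = -4.2, reduced costs: (25.0, 35.0)
  x^k = (0.0, 0.0), subgradient = b - a^T x = 9.0
  y^{k+1} = -4.2 + 0.1*9.0 = -3.3
Step 4: y^k = -3.3, reduced costs: (20.5, 30.5)
  x^k = (0.0, 0.0), subgradient = b - a^T x = 9.0
  y^{k+1} = -3.3 + 0.1*9.0 = -2.4
Dual objective at y_4 = -2.4: reduced costs (16.0, 26.0), box minimizer x = (0.0, 0.0)
g(y_4) = b*y + (c1 - a1*y)*x1 + (c2 - a2*y)*x2 = 9*(-2.4) + 16.0*0.0 + 26.0*0.0 = -21.6 + 0.0 + 0.0 = -21.6


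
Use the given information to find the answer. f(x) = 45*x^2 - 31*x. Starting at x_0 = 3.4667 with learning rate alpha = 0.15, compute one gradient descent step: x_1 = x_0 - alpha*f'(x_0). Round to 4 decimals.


We compute the gradient at x_0 and apply the update.
f'(x) = 90*x - 31
f'(3.4667) = 90*3.4667 - 31 = 281.003
x_1 = 3.4667 - 0.15*281.003 = -38.6838


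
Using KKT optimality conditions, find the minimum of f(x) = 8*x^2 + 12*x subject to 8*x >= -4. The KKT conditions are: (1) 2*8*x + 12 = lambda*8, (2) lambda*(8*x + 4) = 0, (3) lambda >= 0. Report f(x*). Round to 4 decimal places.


Step 1: Try lambda = 0 (constraint inactive).
x_unc = -12/(2*8) = -0.75
Check: 8*-0.75 = -6.0 < -4 -- violated!
Step 2: Constraint must be active: 8*x = -4
x* = -4/8 = -0.5
lambda = (2*8*(-0.5) + 12)/8 = 0.5
Step 3: Compute optimal value.
f(x*) = 8*(-0.5)^2 + 12*(-0.5) = -4.0


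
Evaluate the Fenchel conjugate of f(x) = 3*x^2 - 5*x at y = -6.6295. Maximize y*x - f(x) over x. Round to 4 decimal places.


f*(y) = sup_x {y*x - a*x^2 - b*x} = sup_x {(y-b)*x - a*x^2}
FOC: (y - b) - 2a*x = 0 => x* = (y - b)/(2a)
x* = (-6.6295 + 5)/(2*3) = -0.2716
f*(-6.6295) = (y-b)^2/(4a) = (-6.6295 + 5)^2/(4*3)
= 2.6553/12 = 0.2213


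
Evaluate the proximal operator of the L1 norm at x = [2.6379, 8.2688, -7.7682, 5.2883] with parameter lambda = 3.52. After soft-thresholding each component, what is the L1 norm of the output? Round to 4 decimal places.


Soft-thresholding with lambda = 3.52:
prox(2.6379) = sign(2.6379)*max(|2.6379| - 3.52, 0) = 0.0
prox(8.2688) = sign(8.2688)*max(|8.2688| - 3.52, 0) = 4.7488
prox(-7.7682) = sign(-7.7682)*max(|-7.7682| - 3.52, 0) = -4.2482
prox(5.2883) = sign(5.2883)*max(|5.2883| - 3.52, 0) = 1.7683
prox(x) = [0.0, 4.7488, -4.2482, 1.7683]
||prox(x)||_1 = 0.0 + 4.7488 + 4.2482 + 1.7683 = 10.7653


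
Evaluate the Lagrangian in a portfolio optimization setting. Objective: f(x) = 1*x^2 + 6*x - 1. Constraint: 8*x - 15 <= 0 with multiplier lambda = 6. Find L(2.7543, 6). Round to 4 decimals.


Step 1: Evaluate f(x).
f(2.7543) = 1*2.7543^2 + 6*2.7543 - 1 = 23.112
Step 2: Evaluate g(x).
g(2.7543) = 8*2.7543 - 15 = 7.0344
Step 3: Compute Lagrangian.
L = 23.112 + 6*7.0344 = 65.3184


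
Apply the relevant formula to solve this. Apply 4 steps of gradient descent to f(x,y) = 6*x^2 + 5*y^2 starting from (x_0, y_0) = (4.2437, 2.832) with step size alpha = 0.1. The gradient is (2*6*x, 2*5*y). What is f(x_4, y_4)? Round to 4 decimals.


Gradient descent on f(x,y) = 6*x^2 + 5*y^2.
Starting point: (4.2437, 2.832), alpha = 0.1
Step 1: grad_x = 2*6*4.2437 = 50.9244, grad_y = 2*5*2.832 = 28.32
  x_1 = 4.2437 - 0.1*50.9244 = -0.8487
  y_1 = 2.832 - 0.1*28.32 = -0.0
Step 2: grad_x = 2*6*-0.8487 = -10.1849, grad_y = 2*5*-0.0 = -0.0
  x_2 = -0.8487 - 0.1*-10.1849 = 0.1697
  y_2 = -0.0 - 0.1*-0.0 = 0.0
Step 3: grad_x = 2*6*0.1697 = 2.037, grad_y = 2*5*0.0 = 0.0
  x_3 = 0.1697 - 0.1*2.037 = -0.0339
  y_3 = 0.0 - 0.1*0.0 = 0.0
Step 4: grad_x = 2*6*-0.0339 = -0.4074, grad_y = 2*5*0.0 = 0.0
  x_4 = -0.0339 - 0.1*-0.4074 = 0.0068
  y_4 = 0.0 - 0.1*0.0 = 0.0
f(0.0068, 0.0) = 6*0.0068^2 + 5*0.0^2 = 0.0003


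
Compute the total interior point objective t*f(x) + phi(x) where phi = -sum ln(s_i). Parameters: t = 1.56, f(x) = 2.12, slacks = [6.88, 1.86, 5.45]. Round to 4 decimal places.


Step 1: Compute log-barrier.
ln values: [1.9286, 0.6206, 1.6956]
phi = -(1.9286 + 0.6206 + 1.6956) = -4.2448
Step 2: Compute augmented objective.
t*f(x) = 1.56*2.12 = 3.3072
Total = 3.3072 - 4.2448 = -0.9376


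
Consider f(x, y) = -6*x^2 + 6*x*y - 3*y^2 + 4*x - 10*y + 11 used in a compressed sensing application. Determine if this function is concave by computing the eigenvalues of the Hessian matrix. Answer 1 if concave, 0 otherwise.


The Hessian of f(x,y) = -6*x^2 + 6*x*y - 3*y^2 + 4*x - 10*y + 11 is:
H = [[-12, 6], [6, -6]]
Trace = -12 - 6 = -18
Determinant = -12*-6 - (6)^2 = 36
Discriminant = (-18)^2 - 4*36 = 180.0
Eigenvalues: lambda_1 = -15.7082, lambda_2 = -2.2918
The function is concave.

1


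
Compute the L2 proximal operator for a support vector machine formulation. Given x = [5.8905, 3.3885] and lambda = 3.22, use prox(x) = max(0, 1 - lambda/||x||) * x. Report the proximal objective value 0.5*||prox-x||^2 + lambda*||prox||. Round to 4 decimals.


Step 1: Compute ||x||.
||x|| = 6.7956
Step 2: Compute scaling factor.
scale = max(0, 1 - 3.22/6.7956) = 0.5262
Step 3: prox(x) = [3.0994, 1.7829]
||prox(x)|| = 3.5756
Step 4: Proximal objective.
0.5*||prox-x||^2 = 5.1842
lambda*||prox|| = 11.5134
Total = 16.6976
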